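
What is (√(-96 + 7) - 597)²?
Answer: (597 - I*√89)² ≈ 3.5632e+5 - 11264.0*I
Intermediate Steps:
(√(-96 + 7) - 597)² = (√(-89) - 597)² = (I*√89 - 597)² = (-597 + I*√89)²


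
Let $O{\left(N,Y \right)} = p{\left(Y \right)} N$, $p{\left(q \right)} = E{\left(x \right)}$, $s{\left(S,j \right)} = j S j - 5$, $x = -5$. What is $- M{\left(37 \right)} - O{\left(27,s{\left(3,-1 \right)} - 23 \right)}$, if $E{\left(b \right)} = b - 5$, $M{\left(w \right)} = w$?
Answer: $233$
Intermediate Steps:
$E{\left(b \right)} = -5 + b$ ($E{\left(b \right)} = b - 5 = -5 + b$)
$s{\left(S,j \right)} = -5 + S j^{2}$ ($s{\left(S,j \right)} = S j j - 5 = S j^{2} - 5 = -5 + S j^{2}$)
$p{\left(q \right)} = -10$ ($p{\left(q \right)} = -5 - 5 = -10$)
$O{\left(N,Y \right)} = - 10 N$
$- M{\left(37 \right)} - O{\left(27,s{\left(3,-1 \right)} - 23 \right)} = \left(-1\right) 37 - \left(-10\right) 27 = -37 - -270 = -37 + 270 = 233$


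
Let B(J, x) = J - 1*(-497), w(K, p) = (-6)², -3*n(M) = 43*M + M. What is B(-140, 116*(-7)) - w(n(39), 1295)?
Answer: 321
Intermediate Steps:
n(M) = -44*M/3 (n(M) = -(43*M + M)/3 = -44*M/3)
w(K, p) = 36
B(J, x) = 497 + J (B(J, x) = J + 497 = 497 + J)
B(-140, 116*(-7)) - w(n(39), 1295) = (497 - 140) - 1*36 = 357 - 36 = 321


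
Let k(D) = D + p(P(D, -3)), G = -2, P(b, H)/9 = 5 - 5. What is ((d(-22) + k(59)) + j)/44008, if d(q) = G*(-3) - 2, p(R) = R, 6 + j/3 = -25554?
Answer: -76617/44008 ≈ -1.7410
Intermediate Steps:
P(b, H) = 0 (P(b, H) = 9*(5 - 5) = 9*0 = 0)
j = -76680 (j = -18 + 3*(-25554) = -18 - 76662 = -76680)
d(q) = 4 (d(q) = -2*(-3) - 2 = 6 - 2 = 4)
k(D) = D (k(D) = D + 0 = D)
((d(-22) + k(59)) + j)/44008 = ((4 + 59) - 76680)/44008 = (63 - 76680)*(1/44008) = -76617*1/44008 = -76617/44008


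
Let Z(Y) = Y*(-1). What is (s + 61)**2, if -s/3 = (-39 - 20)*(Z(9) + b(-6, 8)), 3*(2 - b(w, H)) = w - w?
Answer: 1387684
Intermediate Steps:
Z(Y) = -Y
b(w, H) = 2 (b(w, H) = 2 - (w - w)/3 = 2 - 1/3*0 = 2 + 0 = 2)
s = -1239 (s = -3*(-39 - 20)*(-1*9 + 2) = -(-177)*(-9 + 2) = -(-177)*(-7) = -3*413 = -1239)
(s + 61)**2 = (-1239 + 61)**2 = (-1178)**2 = 1387684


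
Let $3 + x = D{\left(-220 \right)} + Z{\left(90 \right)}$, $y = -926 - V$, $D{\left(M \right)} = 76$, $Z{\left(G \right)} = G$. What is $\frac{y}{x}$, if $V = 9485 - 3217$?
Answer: $- \frac{7194}{163} \approx -44.135$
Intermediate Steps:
$V = 6268$
$y = -7194$ ($y = -926 - 6268 = -7194$)
$x = 163$ ($x = -3 + \left(76 + 90\right) = -3 + 166 = 163$)
$\frac{y}{x} = - \frac{7194}{163}$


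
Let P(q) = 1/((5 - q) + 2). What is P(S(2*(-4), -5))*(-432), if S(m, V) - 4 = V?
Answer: -54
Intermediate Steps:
S(m, V) = 4 + V
P(q) = 1/(7 - q)
P(S(2*(-4), -5))*(-432) = -1/(-7 + (4 - 5))*(-432) = -1/(-7 - 1)*(-432) = -1/(-8)*(-432) = -1*(-⅛)*(-432) = (⅛)*(-432) = -54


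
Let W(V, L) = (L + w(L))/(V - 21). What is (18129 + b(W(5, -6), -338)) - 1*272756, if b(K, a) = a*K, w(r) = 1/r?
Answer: -12228349/48 ≈ -2.5476e+5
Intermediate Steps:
w(r) = 1/r
W(V, L) = (L + 1/L)/(-21 + V) (W(V, L) = (L + 1/L)/(V - 21) = (L + 1/L)/(-21 + V))
b(K, a) = K*a
(18129 + b(W(5, -6), -338)) - 1*272756 = (18129 + ((1 + (-6)**2)/((-6)*(-21 + 5)))*(-338)) - 1*272756 = (18129 - 1/6*(1 + 36)/(-16)*(-338)) - 272756 = (18129 - 1/6*(-1/16)*37*(-338)) - 272756 = (18129 + (37/96)*(-338)) - 272756 = (18129 - 6253/48) - 272756 = 863939/48 - 272756 = -12228349/48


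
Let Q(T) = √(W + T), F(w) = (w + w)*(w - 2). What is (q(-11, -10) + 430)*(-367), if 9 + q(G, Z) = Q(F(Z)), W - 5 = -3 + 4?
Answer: -154507 - 367*√246 ≈ -1.6026e+5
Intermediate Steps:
W = 6 (W = 5 + (-3 + 4) = 5 + 1 = 6)
F(w) = 2*w*(-2 + w) (F(w) = (2*w)*(-2 + w) = 2*w*(-2 + w))
Q(T) = √(6 + T)
q(G, Z) = -9 + √(6 + 2*Z*(-2 + Z))
(q(-11, -10) + 430)*(-367) = ((-9 + √2*√(3 - 10*(-2 - 10))) + 430)*(-367) = ((-9 + √2*√(3 - 10*(-12))) + 430)*(-367) = ((-9 + √2*√(3 + 120)) + 430)*(-367) = ((-9 + √2*√123) + 430)*(-367) = ((-9 + √246) + 430)*(-367) = (421 + √246)*(-367) = -154507 - 367*√246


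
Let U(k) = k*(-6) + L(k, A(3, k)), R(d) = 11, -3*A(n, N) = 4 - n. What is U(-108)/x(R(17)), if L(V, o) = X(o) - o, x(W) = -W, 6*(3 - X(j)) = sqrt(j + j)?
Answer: -1954/33 + I*sqrt(6)/198 ≈ -59.212 + 0.012371*I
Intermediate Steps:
A(n, N) = -4/3 + n/3 (A(n, N) = -(4 - n)/3 = -4/3 + n/3)
X(j) = 3 - sqrt(2)*sqrt(j)/6 (X(j) = 3 - sqrt(j + j)/6 = 3 - sqrt(2)*sqrt(j)/6)
L(V, o) = 3 - o - sqrt(2)*sqrt(o)/6 (L(V, o) = (3 - sqrt(2)*sqrt(o)/6) - o = 3 - o - sqrt(2)*sqrt(o)/6)
U(k) = 10/3 - 6*k - I*sqrt(6)/18 (U(k) = k*(-6) + (3 - (-4/3 + (1/3)*3) - sqrt(2)*sqrt(-4/3 + (1/3)*3)/6) = -6*k + (3 - (-4/3 + 1) - sqrt(2)*sqrt(-4/3 + 1)/6) = -6*k + (3 - 1*(-1/3) - sqrt(2)*sqrt(-1/3)/6) = -6*k + (3 + 1/3 - sqrt(2)*I*sqrt(3)/3/6) = -6*k + (3 + 1/3 - I*sqrt(6)/18) = -6*k + (10/3 - I*sqrt(6)/18) = 10/3 - 6*k - I*sqrt(6)/18)
U(-108)/x(R(17)) = (10/3 - 6*(-108) - I*sqrt(6)/18)/((-1*11)) = (10/3 + 648 - I*sqrt(6)/18)/(-11) = (1954/3 - I*sqrt(6)/18)*(-1/11) = -1954/33 + I*sqrt(6)/198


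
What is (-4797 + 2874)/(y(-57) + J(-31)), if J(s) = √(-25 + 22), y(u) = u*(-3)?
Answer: -109611/9748 + 641*I*√3/9748 ≈ -11.244 + 0.11389*I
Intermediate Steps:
y(u) = -3*u
J(s) = I*√3 (J(s) = √(-3) = I*√3)
(-4797 + 2874)/(y(-57) + J(-31)) = (-4797 + 2874)/(-3*(-57) + I*√3) = -1923/(171 + I*√3)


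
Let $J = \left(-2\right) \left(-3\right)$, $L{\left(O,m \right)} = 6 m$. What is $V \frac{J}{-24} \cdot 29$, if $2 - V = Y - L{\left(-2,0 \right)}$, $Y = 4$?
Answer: $\frac{29}{2} \approx 14.5$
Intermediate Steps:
$J = 6$
$V = -2$ ($V = 2 - \left(4 - 6 \cdot 0\right) = 2 - \left(4 - 0\right) = 2 - \left(4 + 0\right) = 2 - 4 = -2$)
$V \frac{J}{-24} \cdot 29 = - 2 \frac{6}{-24} \cdot 29 = - 2 \cdot 6 \left(- \frac{1}{24}\right) 29 = \left(-2\right) \left(- \frac{1}{4}\right) 29 = \frac{1}{2} \cdot 29 = \frac{29}{2}$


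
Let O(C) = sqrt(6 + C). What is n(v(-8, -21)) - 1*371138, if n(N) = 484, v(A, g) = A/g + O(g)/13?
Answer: -370654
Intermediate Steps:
v(A, g) = sqrt(6 + g)/13 + A/g (v(A, g) = A/g + sqrt(6 + g)/13 = sqrt(6 + g)/13 + A/g)
n(v(-8, -21)) - 1*371138 = 484 - 1*371138 = 484 - 371138 = -370654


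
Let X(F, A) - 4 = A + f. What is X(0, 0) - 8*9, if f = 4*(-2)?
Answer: -76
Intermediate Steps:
f = -8
X(F, A) = -4 + A (X(F, A) = 4 + (A - 8) = 4 + (-8 + A) = -4 + A)
X(0, 0) - 8*9 = (-4 + 0) - 8*9 = -4 - 72 = -76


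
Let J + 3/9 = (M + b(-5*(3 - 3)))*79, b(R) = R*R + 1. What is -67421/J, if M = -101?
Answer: 202263/23701 ≈ 8.5339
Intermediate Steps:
b(R) = 1 + R² (b(R) = R² + 1 = 1 + R²)
J = -23701/3 (J = -⅓ + (-101 + (1 + (-5*(3 - 3))²))*79 = -⅓ + (-101 + (1 + (-5*0)²))*79 = -⅓ + (-101 + (1 + 0²))*79 = -⅓ + (-101 + (1 + 0))*79 = -⅓ + (-101 + 1)*79 = -⅓ - 100*79 = -⅓ - 7900 = -23701/3 ≈ -7900.3)
-67421/J = -67421/(-23701/3) = -67421*(-3/23701) = 202263/23701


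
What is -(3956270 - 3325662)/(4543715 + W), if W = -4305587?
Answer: -3583/1353 ≈ -2.6482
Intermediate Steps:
-(3956270 - 3325662)/(4543715 + W) = -(3956270 - 3325662)/(4543715 - 4305587) = -630608/238128 = -1*3583/1353 = -3583/1353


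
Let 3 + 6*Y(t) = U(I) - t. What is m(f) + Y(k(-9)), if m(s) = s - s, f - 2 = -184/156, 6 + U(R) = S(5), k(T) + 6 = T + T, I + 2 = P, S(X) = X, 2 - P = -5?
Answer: 10/3 ≈ 3.3333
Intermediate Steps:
P = 7 (P = 2 - 1*(-5) = 2 + 5 = 7)
I = 5 (I = -2 + 7 = 5)
k(T) = -6 + 2*T (k(T) = -6 + (T + T) = -6 + 2*T)
U(R) = -1 (U(R) = -6 + 5 = -1)
Y(t) = -⅔ - t/6 (Y(t) = -½ + (-1 - t)/6 = -½ + (-⅙ - t/6) = -⅔ - t/6)
f = 32/39 (f = 2 - 184/156 = 2 - 184*1/156 = 2 - 46/39 = 32/39 ≈ 0.82051)
m(s) = 0
m(f) + Y(k(-9)) = 0 + (-⅔ - (-6 + 2*(-9))/6) = 0 + (-⅔ - (-6 - 18)/6) = 0 + (-⅔ - ⅙*(-24)) = 0 + (-⅔ + 4) = 0 + 10/3 = 10/3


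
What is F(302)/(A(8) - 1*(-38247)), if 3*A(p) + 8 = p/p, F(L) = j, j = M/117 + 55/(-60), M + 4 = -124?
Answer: -941/17898504 ≈ -5.2574e-5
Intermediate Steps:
M = -128 (M = -4 - 124 = -128)
j = -941/468 (j = -128/117 + 55/(-60) = -128*1/117 + 55*(-1/60) = -128/117 - 11/12 = -941/468 ≈ -2.0107)
F(L) = -941/468
A(p) = -7/3 (A(p) = -8/3 + (p/p)/3 = -8/3 + (⅓)*1 = -8/3 + ⅓ = -7/3)
F(302)/(A(8) - 1*(-38247)) = -941/(468*(-7/3 - 1*(-38247))) = -941/(468*(-7/3 + 38247)) = -941/(468*114734/3) = -941/468*3/114734 = -941/17898504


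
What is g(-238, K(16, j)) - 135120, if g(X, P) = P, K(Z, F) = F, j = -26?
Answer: -135146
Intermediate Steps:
g(-238, K(16, j)) - 135120 = -26 - 135120 = -135146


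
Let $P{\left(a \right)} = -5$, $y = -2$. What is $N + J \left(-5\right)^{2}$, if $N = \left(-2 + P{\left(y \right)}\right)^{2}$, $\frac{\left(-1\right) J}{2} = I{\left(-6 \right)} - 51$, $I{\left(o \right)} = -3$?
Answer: $2749$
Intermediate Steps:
$J = 108$ ($J = - 2 \left(-3 - 51\right) = \left(-2\right) \left(-54\right) = 108$)
$N = 49$ ($N = \left(-2 - 5\right)^{2} = \left(-7\right)^{2} = 49$)
$N + J \left(-5\right)^{2} = 49 + 108 \left(-5\right)^{2} = 49 + 108 \cdot 25 = 49 + 2700 = 2749$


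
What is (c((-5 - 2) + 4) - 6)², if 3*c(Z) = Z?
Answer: 49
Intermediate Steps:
c(Z) = Z/3
(c((-5 - 2) + 4) - 6)² = (((-5 - 2) + 4)/3 - 6)² = ((-7 + 4)/3 - 6)² = ((⅓)*(-3) - 6)² = (-1 - 6)² = (-7)² = 49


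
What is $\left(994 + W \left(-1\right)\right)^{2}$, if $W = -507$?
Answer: $2253001$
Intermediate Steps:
$\left(994 + W \left(-1\right)\right)^{2} = \left(994 - -507\right)^{2} = \left(994 + 507\right)^{2} = 1501^{2} = 2253001$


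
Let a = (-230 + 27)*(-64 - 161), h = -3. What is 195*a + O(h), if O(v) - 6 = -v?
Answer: 8906634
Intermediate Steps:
a = 45675 (a = -203*(-225) = 45675)
O(v) = 6 - v
195*a + O(h) = 195*45675 + (6 - 1*(-3)) = 8906625 + (6 + 3) = 8906625 + 9 = 8906634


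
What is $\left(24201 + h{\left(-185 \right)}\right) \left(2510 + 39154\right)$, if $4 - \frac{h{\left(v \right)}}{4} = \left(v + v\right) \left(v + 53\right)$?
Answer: $-7130501952$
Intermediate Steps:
$h{\left(v \right)} = 16 - 8 v \left(53 + v\right)$ ($h{\left(v \right)} = 16 - 4 \left(v + v\right) \left(v + 53\right) = 16 - 4 \cdot 2 v \left(53 + v\right) = 16 - 8 v \left(53 + v\right)$)
$\left(24201 + h{\left(-185 \right)}\right) \left(2510 + 39154\right) = \left(24201 - \left(-78456 + 273800\right)\right) \left(2510 + 39154\right) = \left(24201 + \left(16 + 78440 - 273800\right)\right) 41664 = \left(24201 - 195344\right) 41664 = \left(-171143\right) 41664 = -7130501952$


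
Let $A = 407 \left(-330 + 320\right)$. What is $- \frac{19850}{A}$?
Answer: $\frac{1985}{407} \approx 4.8772$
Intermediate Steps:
$A = -4070$ ($A = 407 \left(-10\right) = -4070$)
$- \frac{19850}{A} = - \frac{19850}{-4070} = \left(-19850\right) \left(- \frac{1}{4070}\right) = \frac{1985}{407}$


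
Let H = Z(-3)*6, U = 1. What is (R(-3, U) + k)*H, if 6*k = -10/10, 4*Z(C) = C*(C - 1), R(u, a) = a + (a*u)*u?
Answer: 177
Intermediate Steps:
R(u, a) = a + a*u**2
Z(C) = C*(-1 + C)/4 (Z(C) = (C*(C - 1))/4 = (C*(-1 + C))/4 = C*(-1 + C)/4)
k = -1/6 (k = (-10/10)/6 = (-10*1/10)/6 = (1/6)*(-1) = -1/6 ≈ -0.16667)
H = 18 (H = ((1/4)*(-3)*(-1 - 3))*6 = ((1/4)*(-3)*(-4))*6 = 3*6 = 18)
(R(-3, U) + k)*H = (1*(1 + (-3)**2) - 1/6)*18 = (1*(1 + 9) - 1/6)*18 = (1*10 - 1/6)*18 = (10 - 1/6)*18 = (59/6)*18 = 177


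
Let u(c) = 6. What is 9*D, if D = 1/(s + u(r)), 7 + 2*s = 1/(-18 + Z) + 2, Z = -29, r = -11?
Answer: 423/164 ≈ 2.5793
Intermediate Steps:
s = -118/47 (s = -7/2 + (1/(-18 - 29) + 2)/2 = -7/2 + (1/(-47) + 2)/2 = -7/2 + (-1/47 + 2)/2 = -7/2 + (1/2)*(93/47) = -7/2 + 93/94 = -118/47 ≈ -2.5106)
D = 47/164 (D = 1/(-118/47 + 6) = 1/(164/47) = 47/164 ≈ 0.28659)
9*D = 9*(47/164) = 423/164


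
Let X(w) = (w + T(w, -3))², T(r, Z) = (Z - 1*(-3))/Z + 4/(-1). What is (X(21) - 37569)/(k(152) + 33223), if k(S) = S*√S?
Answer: -1238553440/1100255921 + 11333120*√38/1100255921 ≈ -1.0622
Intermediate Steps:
T(r, Z) = -4 + (3 + Z)/Z (T(r, Z) = (Z + 3)/Z + 4*(-1) = (3 + Z)/Z - 4 = -4 + (3 + Z)/Z)
k(S) = S^(3/2)
X(w) = (-4 + w)² (X(w) = (w + (-3 + 3/(-3)))² = (w + (-3 + 3*(-⅓)))² = (w + (-3 - 1))² = (w - 4)² = (-4 + w)²)
(X(21) - 37569)/(k(152) + 33223) = ((4 - 1*21)² - 37569)/(152^(3/2) + 33223) = ((4 - 21)² - 37569)/(304*√38 + 33223) = ((-17)² - 37569)/(33223 + 304*√38) = (289 - 37569)/(33223 + 304*√38) = -37280/(33223 + 304*√38)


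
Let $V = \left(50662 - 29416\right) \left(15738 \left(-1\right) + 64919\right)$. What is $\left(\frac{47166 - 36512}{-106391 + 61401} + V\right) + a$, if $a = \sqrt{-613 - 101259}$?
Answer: $\frac{23505014832043}{22495} + 4 i \sqrt{6367} \approx 1.0449 \cdot 10^{9} + 319.17 i$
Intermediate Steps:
$a = 4 i \sqrt{6367}$ ($a = \sqrt{-101872} = 4 i \sqrt{6367} \approx 319.17 i$)
$V = 1044899526$ ($V = 21246 \left(-15738 + 64919\right) = 21246 \cdot 49181 = 1044899526$)
$\left(\frac{47166 - 36512}{-106391 + 61401} + V\right) + a = \left(\frac{47166 - 36512}{-106391 + 61401} + 1044899526\right) + 4 i \sqrt{6367} = \left(\frac{10654}{-44990} + 1044899526\right) + 4 i \sqrt{6367} = \left(10654 \left(- \frac{1}{44990}\right) + 1044899526\right) + 4 i \sqrt{6367} = \left(- \frac{5327}{22495} + 1044899526\right) + 4 i \sqrt{6367} = \frac{23505014832043}{22495} + 4 i \sqrt{6367}$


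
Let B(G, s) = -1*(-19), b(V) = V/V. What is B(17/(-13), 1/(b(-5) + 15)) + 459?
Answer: 478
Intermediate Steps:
b(V) = 1
B(G, s) = 19
B(17/(-13), 1/(b(-5) + 15)) + 459 = 19 + 459 = 478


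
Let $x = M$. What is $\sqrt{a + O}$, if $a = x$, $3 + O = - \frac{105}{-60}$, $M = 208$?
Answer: $\frac{\sqrt{827}}{2} \approx 14.379$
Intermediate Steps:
$O = - \frac{5}{4}$ ($O = -3 - \frac{105}{-60} = -3 - - \frac{7}{4} = -3 + \frac{7}{4} = - \frac{5}{4} \approx -1.25$)
$x = 208$
$a = 208$
$\sqrt{a + O} = \sqrt{208 - \frac{5}{4}} = \sqrt{\frac{827}{4}} = \frac{\sqrt{827}}{2}$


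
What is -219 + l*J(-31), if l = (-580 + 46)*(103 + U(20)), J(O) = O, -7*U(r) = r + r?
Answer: 11271741/7 ≈ 1.6102e+6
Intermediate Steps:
U(r) = -2*r/7 (U(r) = -(r + r)/7 = -2*r/7)
l = -363654/7 (l = (-580 + 46)*(103 - 2/7*20) = -534*(103 - 40/7) = -534*681/7 = -363654/7 ≈ -51951.)
-219 + l*J(-31) = -219 - 363654/7*(-31) = -219 + 11273274/7 = 11271741/7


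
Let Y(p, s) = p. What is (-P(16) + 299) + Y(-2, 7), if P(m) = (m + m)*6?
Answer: 105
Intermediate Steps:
P(m) = 12*m (P(m) = (2*m)*6 = 12*m)
(-P(16) + 299) + Y(-2, 7) = (-12*16 + 299) - 2 = (-1*192 + 299) - 2 = (-192 + 299) - 2 = 107 - 2 = 105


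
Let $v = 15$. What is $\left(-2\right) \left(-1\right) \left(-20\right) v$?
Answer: $-600$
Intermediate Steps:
$\left(-2\right) \left(-1\right) \left(-20\right) v = \left(-2\right) \left(-1\right) \left(-20\right) 15 = 2 \left(-20\right) 15 = \left(-40\right) 15 = -600$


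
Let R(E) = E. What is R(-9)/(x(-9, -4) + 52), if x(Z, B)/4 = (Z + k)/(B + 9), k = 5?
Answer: -45/244 ≈ -0.18443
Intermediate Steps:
x(Z, B) = 4*(5 + Z)/(9 + B) (x(Z, B) = 4*((Z + 5)/(B + 9)) = 4*((5 + Z)/(9 + B)) = 4*(5 + Z)/(9 + B))
R(-9)/(x(-9, -4) + 52) = -9/(4*(5 - 9)/(9 - 4) + 52) = -9/(4*(-4)/5 + 52) = -9/(4*(1/5)*(-4) + 52) = -9/(-16/5 + 52) = -9/(244/5) = (5/244)*(-9) = -45/244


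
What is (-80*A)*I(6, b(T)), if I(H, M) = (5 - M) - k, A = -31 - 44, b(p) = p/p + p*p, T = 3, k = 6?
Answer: -66000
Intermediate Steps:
b(p) = 1 + p²
A = -75
I(H, M) = -1 - M (I(H, M) = (5 - M) - 1*6 = (5 - M) - 6 = -1 - M)
(-80*A)*I(6, b(T)) = (-80*(-75))*(-1 - (1 + 3²)) = 6000*(-1 - (1 + 9)) = 6000*(-1 - 1*10) = 6000*(-1 - 10) = 6000*(-11) = -66000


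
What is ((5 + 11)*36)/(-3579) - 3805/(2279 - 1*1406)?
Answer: -4706981/1041489 ≈ -4.5195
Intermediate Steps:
((5 + 11)*36)/(-3579) - 3805/(2279 - 1*1406) = (16*36)*(-1/3579) - 3805/(2279 - 1406) = 576*(-1/3579) - 3805/873 = -192/1193 - 3805*1/873 = -192/1193 - 3805/873 = -4706981/1041489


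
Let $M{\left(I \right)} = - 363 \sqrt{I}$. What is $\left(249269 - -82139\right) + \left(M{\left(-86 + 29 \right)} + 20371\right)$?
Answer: $351779 - 363 i \sqrt{57} \approx 3.5178 \cdot 10^{5} - 2740.6 i$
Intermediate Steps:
$\left(249269 - -82139\right) + \left(M{\left(-86 + 29 \right)} + 20371\right) = \left(249269 - -82139\right) + \left(- 363 \sqrt{-86 + 29} + 20371\right) = \left(249269 + 82139\right) + \left(- 363 \sqrt{-57} + 20371\right) = 331408 + \left(- 363 i \sqrt{57} + 20371\right) = 331408 + \left(20371 - 363 i \sqrt{57}\right) = 351779 - 363 i \sqrt{57}$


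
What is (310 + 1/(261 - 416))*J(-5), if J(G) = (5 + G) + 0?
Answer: 0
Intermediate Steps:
J(G) = 5 + G
(310 + 1/(261 - 416))*J(-5) = (310 + 1/(261 - 416))*(5 - 5) = (310 + 1/(-155))*0 = (310 - 1/155)*0 = (48049/155)*0 = 0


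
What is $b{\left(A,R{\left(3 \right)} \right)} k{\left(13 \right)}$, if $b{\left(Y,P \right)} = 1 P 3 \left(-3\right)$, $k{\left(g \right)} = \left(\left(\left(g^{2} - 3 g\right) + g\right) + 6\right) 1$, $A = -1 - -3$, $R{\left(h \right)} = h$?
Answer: $-4023$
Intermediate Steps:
$A = 2$ ($A = -1 + 3 = 2$)
$k{\left(g \right)} = 6 + g^{2} - 2 g$ ($k{\left(g \right)} = \left(\left(g^{2} - 2 g\right) + 6\right) 1 = \left(6 + g^{2} - 2 g\right) 1 = 6 + g^{2} - 2 g$)
$b{\left(Y,P \right)} = - 9 P$ ($b{\left(Y,P \right)} = 1 \cdot 3 P \left(-3\right) = 1 \left(- 9 P\right) = - 9 P$)
$b{\left(A,R{\left(3 \right)} \right)} k{\left(13 \right)} = \left(-9\right) 3 \left(6 + 13^{2} - 26\right) = - 27 \left(6 + 169 - 26\right) = \left(-27\right) 149 = -4023$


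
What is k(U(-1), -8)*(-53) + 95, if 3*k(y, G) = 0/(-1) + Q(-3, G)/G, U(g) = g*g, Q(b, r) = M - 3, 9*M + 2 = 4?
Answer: 19195/216 ≈ 88.866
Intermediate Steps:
M = 2/9 (M = -2/9 + (⅑)*4 = -2/9 + 4/9 = 2/9 ≈ 0.22222)
Q(b, r) = -25/9 (Q(b, r) = 2/9 - 3 = -25/9)
U(g) = g²
k(y, G) = -25/(27*G) (k(y, G) = (0/(-1) - 25/(9*G))/3 = (0*(-1) - 25/(9*G))/3 = (0 - 25/(9*G))/3 = (-25/(9*G))/3 = -25/(27*G))
k(U(-1), -8)*(-53) + 95 = -25/27/(-8)*(-53) + 95 = -25/27*(-⅛)*(-53) + 95 = (25/216)*(-53) + 95 = -1325/216 + 95 = 19195/216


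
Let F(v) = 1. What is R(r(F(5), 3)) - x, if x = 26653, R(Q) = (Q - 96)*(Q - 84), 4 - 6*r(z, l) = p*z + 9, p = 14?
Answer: -648323/36 ≈ -18009.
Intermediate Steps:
r(z, l) = -⅚ - 7*z/3 (r(z, l) = ⅔ - (14*z + 9)/6 = ⅔ - (9 + 14*z)/6 = ⅔ + (-3/2 - 7*z/3) = -⅚ - 7*z/3)
R(Q) = (-96 + Q)*(-84 + Q)
R(r(F(5), 3)) - x = (8064 + (-⅚ - 7/3*1)² - 180*(-⅚ - 7/3*1)) - 1*26653 = (8064 + (-⅚ - 7/3)² - 180*(-⅚ - 7/3)) - 26653 = (8064 + (-19/6)² - 180*(-19/6)) - 26653 = (8064 + 361/36 + 570) - 26653 = 311185/36 - 26653 = -648323/36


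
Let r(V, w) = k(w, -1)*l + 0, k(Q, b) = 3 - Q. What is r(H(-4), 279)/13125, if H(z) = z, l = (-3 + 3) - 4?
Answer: 368/4375 ≈ 0.084114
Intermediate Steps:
l = -4 (l = 0 - 4 = -4)
r(V, w) = -12 + 4*w (r(V, w) = (3 - w)*(-4) + 0 = (-12 + 4*w) + 0 = -12 + 4*w)
r(H(-4), 279)/13125 = (-12 + 4*279)/13125 = (-12 + 1116)*(1/13125) = 1104*(1/13125) = 368/4375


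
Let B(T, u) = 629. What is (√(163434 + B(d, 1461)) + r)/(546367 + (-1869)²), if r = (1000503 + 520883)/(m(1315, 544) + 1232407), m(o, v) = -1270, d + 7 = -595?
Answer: 760693/2486606191668 + √164063/4039528 ≈ 0.00010058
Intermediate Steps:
d = -602 (d = -7 - 595 = -602)
r = 1521386/1231137 (r = (1000503 + 520883)/(-1270 + 1232407) = 1521386/1231137 ≈ 1.2358)
(√(163434 + B(d, 1461)) + r)/(546367 + (-1869)²) = (√(163434 + 629) + 1521386/1231137)/(546367 + (-1869)²) = (√164063 + 1521386/1231137)/(546367 + 3493161) = (1521386/1231137 + √164063)/4039528 = (1521386/1231137 + √164063)*(1/4039528) = 760693/2486606191668 + √164063/4039528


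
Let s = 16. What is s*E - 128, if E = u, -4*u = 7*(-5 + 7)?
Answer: -184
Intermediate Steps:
u = -7/2 (u = -7*(-5 + 7)/4 = -7*2/4 = -1/4*14 = -7/2 ≈ -3.5000)
E = -7/2 ≈ -3.5000
s*E - 128 = 16*(-7/2) - 128 = -56 - 128 = -184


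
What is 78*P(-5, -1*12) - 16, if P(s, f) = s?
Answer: -406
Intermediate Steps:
78*P(-5, -1*12) - 16 = 78*(-5) - 16 = -390 - 16 = -406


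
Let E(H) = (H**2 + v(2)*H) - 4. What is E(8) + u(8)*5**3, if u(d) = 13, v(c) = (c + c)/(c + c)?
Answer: 1693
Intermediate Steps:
v(c) = 1 (v(c) = (2*c)/((2*c)) = (2*c)*(1/(2*c)) = 1)
E(H) = -4 + H + H**2 (E(H) = (H**2 + 1*H) - 4 = (H**2 + H) - 4 = (H + H**2) - 4 = -4 + H + H**2)
E(8) + u(8)*5**3 = (-4 + 8 + 8**2) + 13*5**3 = (-4 + 8 + 64) + 13*125 = 68 + 1625 = 1693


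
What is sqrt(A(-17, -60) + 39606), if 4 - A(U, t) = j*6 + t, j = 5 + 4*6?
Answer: 2*sqrt(9874) ≈ 198.74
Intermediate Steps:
j = 29 (j = 5 + 24 = 29)
A(U, t) = -170 - t (A(U, t) = 4 - (29*6 + t) = 4 - (174 + t) = 4 + (-174 - t) = -170 - t)
sqrt(A(-17, -60) + 39606) = sqrt((-170 - 1*(-60)) + 39606) = sqrt((-170 + 60) + 39606) = sqrt(-110 + 39606) = sqrt(39496) = 2*sqrt(9874)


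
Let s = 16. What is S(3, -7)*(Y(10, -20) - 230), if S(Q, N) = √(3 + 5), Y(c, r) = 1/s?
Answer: -3679*√2/8 ≈ -650.36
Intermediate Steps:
Y(c, r) = 1/16
S(Q, N) = 2*√2 (S(Q, N) = √8 = 2*√2)
S(3, -7)*(Y(10, -20) - 230) = (2*√2)*(1/16 - 230) = (2*√2)*(-3679/16) = -3679*√2/8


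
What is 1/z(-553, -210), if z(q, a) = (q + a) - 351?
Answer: -1/1114 ≈ -0.00089767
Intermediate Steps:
z(q, a) = -351 + a + q (z(q, a) = (a + q) - 351 = -351 + a + q)
1/z(-553, -210) = 1/(-351 - 210 - 553) = 1/(-1114) = -1/1114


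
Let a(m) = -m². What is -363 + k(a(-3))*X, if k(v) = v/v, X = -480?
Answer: -843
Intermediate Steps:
k(v) = 1
-363 + k(a(-3))*X = -363 + 1*(-480) = -363 - 480 = -843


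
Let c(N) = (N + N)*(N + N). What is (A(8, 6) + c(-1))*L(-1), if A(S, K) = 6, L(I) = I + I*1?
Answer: -20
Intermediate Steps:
L(I) = 2*I (L(I) = I + I = 2*I)
c(N) = 4*N² (c(N) = (2*N)*(2*N) = 4*N²)
(A(8, 6) + c(-1))*L(-1) = (6 + 4*(-1)²)*(2*(-1)) = (6 + 4*1)*(-2) = (6 + 4)*(-2) = 10*(-2) = -20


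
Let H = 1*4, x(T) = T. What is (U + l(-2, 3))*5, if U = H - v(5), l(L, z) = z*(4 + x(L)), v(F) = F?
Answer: 25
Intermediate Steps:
H = 4
l(L, z) = z*(4 + L)
U = -1 (U = 4 - 1*5 = 4 - 5 = -1)
(U + l(-2, 3))*5 = (-1 + 3*(4 - 2))*5 = (-1 + 3*2)*5 = (-1 + 6)*5 = 5*5 = 25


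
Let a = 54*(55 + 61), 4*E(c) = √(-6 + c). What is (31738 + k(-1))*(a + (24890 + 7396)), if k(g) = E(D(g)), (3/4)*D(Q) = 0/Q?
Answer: 1223499900 + 19275*I*√6/2 ≈ 1.2235e+9 + 23607.0*I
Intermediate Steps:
D(Q) = 0 (D(Q) = 4*(0/Q)/3 = (4/3)*0 = 0)
E(c) = √(-6 + c)/4
k(g) = I*√6/4 (k(g) = √(-6 + 0)/4 = √(-6)/4 = (I*√6)/4 = I*√6/4)
a = 6264 (a = 54*116 = 6264)
(31738 + k(-1))*(a + (24890 + 7396)) = (31738 + I*√6/4)*(6264 + (24890 + 7396)) = (31738 + I*√6/4)*(6264 + 32286) = (31738 + I*√6/4)*38550 = 1223499900 + 19275*I*√6/2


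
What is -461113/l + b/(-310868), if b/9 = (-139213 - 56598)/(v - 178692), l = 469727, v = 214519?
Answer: -466800309712645/475597214018252 ≈ -0.98150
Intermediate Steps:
b = -160209/3257 (b = 9*((-139213 - 56598)/(214519 - 178692)) = 9*(-195811/35827) = 9*(-195811*1/35827) = 9*(-17801/3257) = -160209/3257 ≈ -49.189)
-461113/l + b/(-310868) = -461113/469727 - 160209/3257/(-310868) = -461113*1/469727 - 160209/3257*(-1/310868) = -461113/469727 + 160209/1012497076 = -466800309712645/475597214018252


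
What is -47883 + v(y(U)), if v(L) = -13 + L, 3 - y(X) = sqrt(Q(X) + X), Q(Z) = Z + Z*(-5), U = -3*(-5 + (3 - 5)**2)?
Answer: -47893 - 3*I ≈ -47893.0 - 3.0*I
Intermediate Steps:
U = 3 (U = -3*(-5 + (-2)**2) = -3*(-5 + 4) = -3*(-1) = 3)
Q(Z) = -4*Z (Q(Z) = Z - 5*Z = -4*Z)
y(X) = 3 - sqrt(3)*sqrt(-X) (y(X) = 3 - sqrt(-4*X + X) = 3 - sqrt(-3*X) = 3 - sqrt(3)*sqrt(-X))
-47883 + v(y(U)) = -47883 + (-13 + (3 - sqrt(3)*sqrt(-1*3))) = -47883 + (-13 + (3 - sqrt(3)*sqrt(-3))) = -47883 + (-13 + (3 - sqrt(3)*I*sqrt(3))) = -47883 + (-13 + (3 - 3*I)) = -47883 + (-10 - 3*I) = -47893 - 3*I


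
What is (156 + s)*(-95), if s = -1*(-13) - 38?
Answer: -12445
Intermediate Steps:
s = -25 (s = 13 - 38 = -25)
(156 + s)*(-95) = (156 - 25)*(-95) = 131*(-95) = -12445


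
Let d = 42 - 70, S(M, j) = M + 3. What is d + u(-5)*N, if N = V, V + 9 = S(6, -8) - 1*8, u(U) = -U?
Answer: -68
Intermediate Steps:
S(M, j) = 3 + M
d = -28
V = -8 (V = -9 + ((3 + 6) - 1*8) = -9 + (9 - 8) = -9 + 1 = -8)
N = -8
d + u(-5)*N = -28 - 1*(-5)*(-8) = -28 + 5*(-8) = -28 - 40 = -68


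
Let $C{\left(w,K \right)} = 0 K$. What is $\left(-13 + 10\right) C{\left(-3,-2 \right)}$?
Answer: $0$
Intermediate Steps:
$C{\left(w,K \right)} = 0$
$\left(-13 + 10\right) C{\left(-3,-2 \right)} = \left(-13 + 10\right) 0 = \left(-3\right) 0 = 0$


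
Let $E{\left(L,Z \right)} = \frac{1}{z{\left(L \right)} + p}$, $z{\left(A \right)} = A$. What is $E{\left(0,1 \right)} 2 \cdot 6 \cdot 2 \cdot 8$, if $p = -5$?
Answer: $- \frac{192}{5} \approx -38.4$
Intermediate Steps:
$E{\left(L,Z \right)} = \frac{1}{-5 + L}$ ($E{\left(L,Z \right)} = \frac{1}{L - 5} = \frac{1}{-5 + L}$)
$E{\left(0,1 \right)} 2 \cdot 6 \cdot 2 \cdot 8 = \frac{2 \cdot 6 \cdot 2}{-5 + 0} \cdot 8 = \frac{12 \cdot 2}{-5} \cdot 8 = \left(- \frac{1}{5}\right) 24 \cdot 8 = \left(- \frac{24}{5}\right) 8 = - \frac{192}{5}$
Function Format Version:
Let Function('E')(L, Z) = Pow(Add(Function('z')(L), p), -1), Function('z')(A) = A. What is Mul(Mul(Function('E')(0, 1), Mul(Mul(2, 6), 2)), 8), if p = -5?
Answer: Rational(-192, 5) ≈ -38.400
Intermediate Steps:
Function('E')(L, Z) = Pow(Add(-5, L), -1) (Function('E')(L, Z) = Pow(Add(L, -5), -1) = Pow(Add(-5, L), -1))
Mul(Mul(Function('E')(0, 1), Mul(Mul(2, 6), 2)), 8) = Mul(Mul(Pow(Add(-5, 0), -1), Mul(Mul(2, 6), 2)), 8) = Mul(Mul(Pow(-5, -1), Mul(12, 2)), 8) = Mul(Mul(Rational(-1, 5), 24), 8) = Mul(Rational(-24, 5), 8) = Rational(-192, 5)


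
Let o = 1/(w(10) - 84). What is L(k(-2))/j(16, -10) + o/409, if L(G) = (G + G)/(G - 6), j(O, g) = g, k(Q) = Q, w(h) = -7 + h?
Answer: -33149/662580 ≈ -0.050030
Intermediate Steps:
L(G) = 2*G/(-6 + G) (L(G) = (2*G)/(-6 + G) = 2*G/(-6 + G))
o = -1/81 (o = 1/((-7 + 10) - 84) = 1/(3 - 84) = 1/(-81) = -1/81 ≈ -0.012346)
L(k(-2))/j(16, -10) + o/409 = (2*(-2)/(-6 - 2))/(-10) - 1/81/409 = (2*(-2)/(-8))*(-1/10) - 1/81*1/409 = (2*(-2)*(-1/8))*(-1/10) - 1/33129 = (1/2)*(-1/10) - 1/33129 = -1/20 - 1/33129 = -33149/662580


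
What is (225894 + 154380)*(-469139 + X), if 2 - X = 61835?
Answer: -201914846328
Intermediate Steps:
X = -61833 (X = 2 - 1*61835 = 2 - 61835 = -61833)
(225894 + 154380)*(-469139 + X) = (225894 + 154380)*(-469139 - 61833) = 380274*(-530972) = -201914846328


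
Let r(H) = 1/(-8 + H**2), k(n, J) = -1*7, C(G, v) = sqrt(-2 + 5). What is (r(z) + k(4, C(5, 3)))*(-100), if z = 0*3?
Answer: 1425/2 ≈ 712.50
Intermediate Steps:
z = 0
C(G, v) = sqrt(3)
k(n, J) = -7
(r(z) + k(4, C(5, 3)))*(-100) = (1/(-8 + 0**2) - 7)*(-100) = (1/(-8 + 0) - 7)*(-100) = (1/(-8) - 7)*(-100) = (-1/8 - 7)*(-100) = -57/8*(-100) = 1425/2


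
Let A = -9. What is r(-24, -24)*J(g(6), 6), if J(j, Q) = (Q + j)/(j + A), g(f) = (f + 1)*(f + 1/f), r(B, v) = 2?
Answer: 118/41 ≈ 2.8780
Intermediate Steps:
g(f) = (1 + f)*(f + 1/f)
J(j, Q) = (Q + j)/(-9 + j) (J(j, Q) = (Q + j)/(j - 9) = (Q + j)/(-9 + j))
r(-24, -24)*J(g(6), 6) = 2*((6 + (1 + 6 + 1/6 + 6²))/(-9 + (1 + 6 + 1/6 + 6²))) = 2*((6 + (1 + 6 + ⅙ + 36))/(-9 + (1 + 6 + ⅙ + 36))) = 2*((6 + 259/6)/(-9 + 259/6)) = 2*((295/6)/(205/6)) = 2*((6/205)*(295/6)) = 2*(59/41) = 118/41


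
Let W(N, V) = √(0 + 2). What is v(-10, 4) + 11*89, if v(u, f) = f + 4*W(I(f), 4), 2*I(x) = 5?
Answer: 983 + 4*√2 ≈ 988.66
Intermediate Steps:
I(x) = 5/2 (I(x) = (½)*5 = 5/2)
W(N, V) = √2
v(u, f) = f + 4*√2
v(-10, 4) + 11*89 = (4 + 4*√2) + 11*89 = (4 + 4*√2) + 979 = 983 + 4*√2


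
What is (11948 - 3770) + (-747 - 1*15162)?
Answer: -7731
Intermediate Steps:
(11948 - 3770) + (-747 - 1*15162) = 8178 + (-747 - 15162) = 8178 - 15909 = -7731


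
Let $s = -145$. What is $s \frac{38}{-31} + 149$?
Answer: $\frac{10129}{31} \approx 326.74$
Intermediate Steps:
$s \frac{38}{-31} + 149 = - 145 \frac{38}{-31} + 149 = - 145 \cdot 38 \left(- \frac{1}{31}\right) + 149 = \left(-145\right) \left(- \frac{38}{31}\right) + 149 = \frac{5510}{31} + 149 = \frac{10129}{31}$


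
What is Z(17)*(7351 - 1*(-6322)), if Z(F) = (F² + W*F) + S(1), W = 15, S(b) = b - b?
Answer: 7438112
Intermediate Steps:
S(b) = 0
Z(F) = F² + 15*F (Z(F) = (F² + 15*F) + 0 = F² + 15*F)
Z(17)*(7351 - 1*(-6322)) = (17*(15 + 17))*(7351 - 1*(-6322)) = (17*32)*(7351 + 6322) = 544*13673 = 7438112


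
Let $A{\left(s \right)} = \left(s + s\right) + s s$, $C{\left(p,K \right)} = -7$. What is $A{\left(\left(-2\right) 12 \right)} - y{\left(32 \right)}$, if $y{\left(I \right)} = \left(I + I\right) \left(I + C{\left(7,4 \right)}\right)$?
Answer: $-1072$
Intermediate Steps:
$y{\left(I \right)} = 2 I \left(-7 + I\right)$ ($y{\left(I \right)} = \left(I + I\right) \left(I - 7\right) = 2 I \left(-7 + I\right)$)
$A{\left(s \right)} = s^{2} + 2 s$ ($A{\left(s \right)} = 2 s + s^{2} = s^{2} + 2 s$)
$A{\left(\left(-2\right) 12 \right)} - y{\left(32 \right)} = \left(-2\right) 12 \left(2 - 24\right) - 2 \cdot 32 \left(-7 + 32\right) = - 24 \left(2 - 24\right) - 2 \cdot 32 \cdot 25 = \left(-24\right) \left(-22\right) - 1600 = 528 - 1600 = -1072$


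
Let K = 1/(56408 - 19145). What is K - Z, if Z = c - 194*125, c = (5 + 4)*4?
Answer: 902286283/37263 ≈ 24214.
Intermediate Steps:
c = 36 (c = 9*4 = 36)
K = 1/37263 ≈ 2.6836e-5
Z = -24214 (Z = 36 - 194*125 = 36 - 24250 = -24214)
K - Z = 1/37263 - 1*(-24214) = 1/37263 + 24214 = 902286283/37263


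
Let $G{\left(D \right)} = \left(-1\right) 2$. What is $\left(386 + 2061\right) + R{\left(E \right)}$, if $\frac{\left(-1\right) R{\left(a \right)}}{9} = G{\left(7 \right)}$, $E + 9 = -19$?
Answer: $2465$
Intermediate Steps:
$G{\left(D \right)} = -2$
$E = -28$ ($E = -9 - 19 = -28$)
$R{\left(a \right)} = 18$ ($R{\left(a \right)} = \left(-9\right) \left(-2\right) = 18$)
$\left(386 + 2061\right) + R{\left(E \right)} = \left(386 + 2061\right) + 18 = 2447 + 18 = 2465$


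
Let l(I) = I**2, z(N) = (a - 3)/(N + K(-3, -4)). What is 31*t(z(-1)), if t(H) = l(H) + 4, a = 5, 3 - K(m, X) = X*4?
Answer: 10075/81 ≈ 124.38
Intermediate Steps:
K(m, X) = 3 - 4*X (K(m, X) = 3 - X*4 = 3 - 4*X)
z(N) = 2/(19 + N) (z(N) = (5 - 3)/(N + (3 - 4*(-4))) = 2/(N + (3 + 16)) = 2/(N + 19) = 2/(19 + N))
t(H) = 4 + H**2 (t(H) = H**2 + 4 = 4 + H**2)
31*t(z(-1)) = 31*(4 + (2/(19 - 1))**2) = 31*(4 + (2/18)**2) = 31*(4 + (2*(1/18))**2) = 31*(4 + (1/9)**2) = 31*(4 + 1/81) = 31*(325/81) = 10075/81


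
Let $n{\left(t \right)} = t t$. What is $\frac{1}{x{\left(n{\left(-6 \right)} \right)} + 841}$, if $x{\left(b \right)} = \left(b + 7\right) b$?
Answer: $\frac{1}{2389} \approx 0.00041859$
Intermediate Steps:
$n{\left(t \right)} = t^{2}$
$x{\left(b \right)} = b \left(7 + b\right)$ ($x{\left(b \right)} = \left(7 + b\right) b = b \left(7 + b\right)$)
$\frac{1}{x{\left(n{\left(-6 \right)} \right)} + 841} = \frac{1}{\left(-6\right)^{2} \left(7 + \left(-6\right)^{2}\right) + 841} = \frac{1}{36 \left(7 + 36\right) + 841} = \frac{1}{36 \cdot 43 + 841} = \frac{1}{1548 + 841} = \frac{1}{2389}$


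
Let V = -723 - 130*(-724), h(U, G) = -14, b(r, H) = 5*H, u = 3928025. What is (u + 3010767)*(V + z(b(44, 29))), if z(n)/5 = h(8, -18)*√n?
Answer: 648062356424 - 485715440*√145 ≈ 6.4221e+11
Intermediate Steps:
z(n) = -70*√n (z(n) = 5*(-14*√n) = -70*√n)
V = 93397 (V = -723 + 94120 = 93397)
(u + 3010767)*(V + z(b(44, 29))) = (3928025 + 3010767)*(93397 - 70*√145) = 6938792*(93397 - 70*√145) = 648062356424 - 485715440*√145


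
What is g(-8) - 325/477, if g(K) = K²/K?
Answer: -4141/477 ≈ -8.6813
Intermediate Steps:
g(K) = K
g(-8) - 325/477 = -8 - 325/477 = -4141/477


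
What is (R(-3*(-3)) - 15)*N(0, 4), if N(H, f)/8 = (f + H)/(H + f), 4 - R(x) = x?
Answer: -160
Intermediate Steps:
R(x) = 4 - x
N(H, f) = 8 (N(H, f) = 8*((f + H)/(H + f)) = 8*((H + f)/(H + f)) = 8*1 = 8)
(R(-3*(-3)) - 15)*N(0, 4) = ((4 - (-3)*(-3)) - 15)*8 = ((4 - 1*9) - 15)*8 = ((4 - 9) - 15)*8 = (-5 - 15)*8 = -20*8 = -160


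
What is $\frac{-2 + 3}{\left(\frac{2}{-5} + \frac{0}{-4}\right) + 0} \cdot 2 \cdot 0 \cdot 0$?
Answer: $0$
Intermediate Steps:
$\frac{-2 + 3}{\left(\frac{2}{-5} + \frac{0}{-4}\right) + 0} \cdot 2 \cdot 0 \cdot 0 = 1 \frac{1}{\left(2 \left(- \frac{1}{5}\right) + 0 \left(- \frac{1}{4}\right)\right) + 0} \cdot 0 \cdot 0 = 1 \frac{1}{\left(- \frac{2}{5} + 0\right) + 0} \cdot 0 \cdot 0 = 1 \frac{1}{- \frac{2}{5} + 0} \cdot 0 \cdot 0 = 1 \frac{1}{- \frac{2}{5}} \cdot 0 \cdot 0 = 1 \left(- \frac{5}{2}\right) 0 \cdot 0 = \left(- \frac{5}{2}\right) 0 \cdot 0 = 0 \cdot 0 = 0$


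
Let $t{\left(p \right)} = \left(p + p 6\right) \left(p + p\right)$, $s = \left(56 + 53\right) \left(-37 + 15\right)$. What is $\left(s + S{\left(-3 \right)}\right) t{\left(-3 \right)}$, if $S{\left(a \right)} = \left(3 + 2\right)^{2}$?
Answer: $-298998$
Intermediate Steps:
$S{\left(a \right)} = 25$ ($S{\left(a \right)} = 5^{2} = 25$)
$s = -2398$ ($s = 109 \left(-22\right) = -2398$)
$t{\left(p \right)} = 14 p^{2}$ ($t{\left(p \right)} = \left(p + 6 p\right) 2 p = 7 p 2 p = 14 p^{2}$)
$\left(s + S{\left(-3 \right)}\right) t{\left(-3 \right)} = \left(-2398 + 25\right) 14 \left(-3\right)^{2} = - 2373 \cdot 14 \cdot 9 = \left(-2373\right) 126 = -298998$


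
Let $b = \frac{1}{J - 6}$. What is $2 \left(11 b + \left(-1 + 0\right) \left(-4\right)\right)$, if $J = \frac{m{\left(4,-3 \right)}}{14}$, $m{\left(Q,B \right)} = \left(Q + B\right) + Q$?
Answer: $\frac{324}{79} \approx 4.1013$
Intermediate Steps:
$m{\left(Q,B \right)} = B + 2 Q$ ($m{\left(Q,B \right)} = \left(B + Q\right) + Q = B + 2 Q$)
$J = \frac{5}{14}$ ($J = \frac{-3 + 2 \cdot 4}{14} = \left(-3 + 8\right) \frac{1}{14} = 5 \cdot \frac{1}{14} = \frac{5}{14} \approx 0.35714$)
$b = - \frac{14}{79}$ ($b = \frac{1}{\frac{5}{14} - 6} = \frac{1}{- \frac{79}{14}} = - \frac{14}{79} \approx -0.17722$)
$2 \left(11 b + \left(-1 + 0\right) \left(-4\right)\right) = 2 \left(11 \left(- \frac{14}{79}\right) + \left(-1 + 0\right) \left(-4\right)\right) = 2 \left(- \frac{154}{79} - -4\right) = 2 \left(- \frac{154}{79} + 4\right) = 2 \cdot \frac{162}{79} = \frac{324}{79}$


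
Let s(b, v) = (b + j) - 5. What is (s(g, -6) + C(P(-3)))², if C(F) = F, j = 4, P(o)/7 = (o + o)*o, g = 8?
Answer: 17689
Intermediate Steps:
P(o) = 14*o² (P(o) = 7*((o + o)*o) = 7*((2*o)*o) = 7*(2*o²) = 14*o²)
s(b, v) = -1 + b (s(b, v) = (b + 4) - 5 = (4 + b) - 5 = -1 + b)
(s(g, -6) + C(P(-3)))² = ((-1 + 8) + 14*(-3)²)² = (7 + 14*9)² = (7 + 126)² = 133² = 17689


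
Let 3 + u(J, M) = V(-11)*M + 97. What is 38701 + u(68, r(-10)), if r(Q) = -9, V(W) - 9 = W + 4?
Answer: 38777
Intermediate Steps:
V(W) = 13 + W (V(W) = 9 + (W + 4) = 9 + (4 + W) = 13 + W)
u(J, M) = 94 + 2*M (u(J, M) = -3 + ((13 - 11)*M + 97) = -3 + (2*M + 97) = -3 + (97 + 2*M) = 94 + 2*M)
38701 + u(68, r(-10)) = 38701 + (94 + 2*(-9)) = 38701 + (94 - 18) = 38701 + 76 = 38777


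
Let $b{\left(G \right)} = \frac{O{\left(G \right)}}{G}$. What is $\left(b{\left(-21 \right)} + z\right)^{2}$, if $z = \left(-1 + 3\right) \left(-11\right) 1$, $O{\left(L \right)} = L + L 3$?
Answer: $324$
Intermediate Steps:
$O{\left(L \right)} = 4 L$ ($O{\left(L \right)} = L + 3 L = 4 L$)
$b{\left(G \right)} = 4$ ($b{\left(G \right)} = \frac{4 G}{G} = 4$)
$z = -22$ ($z = 2 \left(-11\right) 1 = \left(-22\right) 1 = -22$)
$\left(b{\left(-21 \right)} + z\right)^{2} = \left(4 - 22\right)^{2} = \left(-18\right)^{2} = 324$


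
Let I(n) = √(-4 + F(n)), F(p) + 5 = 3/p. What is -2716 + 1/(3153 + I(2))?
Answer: 2*(-1358*√30 + 8563547*I)/(√30 - 6306*I) ≈ -2716.0 - 2.7567e-7*I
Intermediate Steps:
F(p) = -5 + 3/p
I(n) = √(-9 + 3/n) (I(n) = √(-4 + (-5 + 3/n)) = √(-9 + 3/n))
-2716 + 1/(3153 + I(2)) = -2716 + 1/(3153 + √(-9 + 3/2)) = -2716 + 1/(3153 + √(-15/2)) = -2716 + 1/(3153 + I*√30/2)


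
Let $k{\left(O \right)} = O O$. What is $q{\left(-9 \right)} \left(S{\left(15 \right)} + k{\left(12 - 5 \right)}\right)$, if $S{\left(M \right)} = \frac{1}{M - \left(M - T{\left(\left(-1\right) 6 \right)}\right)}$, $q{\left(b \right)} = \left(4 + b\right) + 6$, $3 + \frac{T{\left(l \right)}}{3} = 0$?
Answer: $\frac{440}{9} \approx 48.889$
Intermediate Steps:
$T{\left(l \right)} = -9$ ($T{\left(l \right)} = -9 + 3 \cdot 0 = -9 + 0 = -9$)
$k{\left(O \right)} = O^{2}$
$q{\left(b \right)} = 10 + b$
$S{\left(M \right)} = - \frac{1}{9}$ ($S{\left(M \right)} = \frac{1}{M - \left(9 + M\right)} = \frac{1}{-9} = - \frac{1}{9}$)
$q{\left(-9 \right)} \left(S{\left(15 \right)} + k{\left(12 - 5 \right)}\right) = \left(10 - 9\right) \left(- \frac{1}{9} + \left(12 - 5\right)^{2}\right) = 1 \left(- \frac{1}{9} + 7^{2}\right) = 1 \left(- \frac{1}{9} + 49\right) = 1 \cdot \frac{440}{9} = \frac{440}{9}$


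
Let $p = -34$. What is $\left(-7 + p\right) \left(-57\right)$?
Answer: $2337$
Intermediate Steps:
$\left(-7 + p\right) \left(-57\right) = \left(-7 - 34\right) \left(-57\right) = \left(-41\right) \left(-57\right) = 2337$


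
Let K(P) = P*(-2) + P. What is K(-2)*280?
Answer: 560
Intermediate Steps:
K(P) = -P (K(P) = -2*P + P = -P)
K(-2)*280 = -1*(-2)*280 = 2*280 = 560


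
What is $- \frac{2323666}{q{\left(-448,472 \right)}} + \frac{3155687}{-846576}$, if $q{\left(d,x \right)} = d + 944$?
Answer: $- \frac{123045318023}{26243856} \approx -4688.5$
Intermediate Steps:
$q{\left(d,x \right)} = 944 + d$
$- \frac{2323666}{q{\left(-448,472 \right)}} + \frac{3155687}{-846576} = - \frac{2323666}{944 - 448} + \frac{3155687}{-846576} = - \frac{2323666}{496} + 3155687 \left(- \frac{1}{846576}\right) = \left(-2323666\right) \frac{1}{496} - \frac{3155687}{846576} = - \frac{1161833}{248} - \frac{3155687}{846576} = - \frac{123045318023}{26243856}$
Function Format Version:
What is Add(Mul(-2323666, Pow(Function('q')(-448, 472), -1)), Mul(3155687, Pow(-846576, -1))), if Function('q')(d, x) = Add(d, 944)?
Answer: Rational(-123045318023, 26243856) ≈ -4688.5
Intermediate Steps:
Function('q')(d, x) = Add(944, d)
Add(Mul(-2323666, Pow(Function('q')(-448, 472), -1)), Mul(3155687, Pow(-846576, -1))) = Add(Mul(-2323666, Pow(Add(944, -448), -1)), Mul(3155687, Pow(-846576, -1))) = Add(Mul(-2323666, Pow(496, -1)), Mul(3155687, Rational(-1, 846576))) = Add(Mul(-2323666, Rational(1, 496)), Rational(-3155687, 846576)) = Add(Rational(-1161833, 248), Rational(-3155687, 846576)) = Rational(-123045318023, 26243856)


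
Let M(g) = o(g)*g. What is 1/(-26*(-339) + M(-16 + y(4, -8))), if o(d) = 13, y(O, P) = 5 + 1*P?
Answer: 1/8567 ≈ 0.00011673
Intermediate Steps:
y(O, P) = 5 + P
M(g) = 13*g
1/(-26*(-339) + M(-16 + y(4, -8))) = 1/(-26*(-339) + 13*(-16 + (5 - 8))) = 1/(8814 + 13*(-16 - 3)) = 1/(8814 + 13*(-19)) = 1/(8814 - 247) = 1/8567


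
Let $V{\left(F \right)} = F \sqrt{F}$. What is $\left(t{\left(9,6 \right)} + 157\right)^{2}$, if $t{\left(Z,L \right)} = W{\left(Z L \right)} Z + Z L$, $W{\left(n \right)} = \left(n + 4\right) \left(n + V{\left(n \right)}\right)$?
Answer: $43712923777 + 4803066072 \sqrt{6} \approx 5.5478 \cdot 10^{10}$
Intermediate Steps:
$V{\left(F \right)} = F^{\frac{3}{2}}$
$W{\left(n \right)} = \left(4 + n\right) \left(n + n^{\frac{3}{2}}\right)$ ($W{\left(n \right)} = \left(n + 4\right) \left(n + n^{\frac{3}{2}}\right) = \left(4 + n\right) \left(n + n^{\frac{3}{2}}\right)$)
$t{\left(Z,L \right)} = L Z + Z \left(\left(L Z\right)^{\frac{5}{2}} + 4 \left(L Z\right)^{\frac{3}{2}} + L^{2} Z^{2} + 4 L Z\right)$ ($t{\left(Z,L \right)} = \left(\left(Z L\right)^{2} + \left(Z L\right)^{\frac{5}{2}} + 4 Z L + 4 \left(Z L\right)^{\frac{3}{2}}\right) Z + Z L = \left(\left(L Z\right)^{2} + \left(L Z\right)^{\frac{5}{2}} + 4 L Z + 4 \left(L Z\right)^{\frac{3}{2}}\right) Z + L Z = \left(L^{2} Z^{2} + \left(L Z\right)^{\frac{5}{2}} + 4 L Z + 4 \left(L Z\right)^{\frac{3}{2}}\right) Z + L Z = \left(\left(L Z\right)^{\frac{5}{2}} + 4 \left(L Z\right)^{\frac{3}{2}} + L^{2} Z^{2} + 4 L Z\right) Z + L Z = Z \left(\left(L Z\right)^{\frac{5}{2}} + 4 \left(L Z\right)^{\frac{3}{2}} + L^{2} Z^{2} + 4 L Z\right) + L Z = L Z + Z \left(\left(L Z\right)^{\frac{5}{2}} + 4 \left(L Z\right)^{\frac{3}{2}} + L^{2} Z^{2} + 4 L Z\right)$)
$\left(t{\left(9,6 \right)} + 157\right)^{2} = \left(9 \left(6 + \left(6 \cdot 9\right)^{\frac{5}{2}} + 4 \left(6 \cdot 9\right)^{\frac{3}{2}} + 6^{2} \cdot 9^{2} + 4 \cdot 6 \cdot 9\right) + 157\right)^{2} = \left(9 \left(6 + 54^{\frac{5}{2}} + 4 \cdot 54^{\frac{3}{2}} + 36 \cdot 81 + 216\right) + 157\right)^{2} = \left(9 \left(6 + 8748 \sqrt{6} + 4 \cdot 162 \sqrt{6} + 2916 + 216\right) + 157\right)^{2} = \left(9 \left(6 + 8748 \sqrt{6} + 648 \sqrt{6} + 2916 + 216\right) + 157\right)^{2} = \left(9 \left(3138 + 9396 \sqrt{6}\right) + 157\right)^{2} = \left(\left(28242 + 84564 \sqrt{6}\right) + 157\right)^{2} = \left(28399 + 84564 \sqrt{6}\right)^{2}$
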